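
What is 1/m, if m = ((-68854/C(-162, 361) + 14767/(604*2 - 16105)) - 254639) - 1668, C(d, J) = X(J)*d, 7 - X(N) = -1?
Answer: -9653256/2473693795589 ≈ -3.9024e-6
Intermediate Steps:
X(N) = 8 (X(N) = 7 - 1*(-1) = 7 + 1 = 8)
C(d, J) = 8*d
m = -2473693795589/9653256 (m = ((-68854/(8*(-162)) + 14767/(604*2 - 16105)) - 254639) - 1668 = ((-68854/(-1296) + 14767/(1208 - 16105)) - 254639) - 1668 = ((-68854*(-1/1296) + 14767/(-14897)) - 254639) - 1668 = ((34427/648 + 14767*(-1/14897)) - 254639) - 1668 = ((34427/648 - 14767/14897) - 254639) - 1668 = (503290003/9653256 - 254639) - 1668 = -2457592164581/9653256 - 1668 = -2473693795589/9653256 ≈ -2.5625e+5)
1/m = 1/(-2473693795589/9653256) = -9653256/2473693795589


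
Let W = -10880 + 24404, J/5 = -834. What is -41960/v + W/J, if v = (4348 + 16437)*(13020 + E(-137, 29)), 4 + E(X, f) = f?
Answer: -4889435638/1507540207 ≈ -3.2433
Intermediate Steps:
J = -4170 (J = 5*(-834) = -4170)
W = 13524
E(X, f) = -4 + f
v = 271140325 (v = (4348 + 16437)*(13020 + (-4 + 29)) = 20785*(13020 + 25) = 20785*13045 = 271140325)
-41960/v + W/J = -41960/271140325 + 13524/(-4170) = -41960*1/271140325 + 13524*(-1/4170) = -8392/54228065 - 2254/695 = -4889435638/1507540207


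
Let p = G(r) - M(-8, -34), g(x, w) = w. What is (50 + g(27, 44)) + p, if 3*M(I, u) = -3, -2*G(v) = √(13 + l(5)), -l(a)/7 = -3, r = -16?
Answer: 95 - √34/2 ≈ 92.084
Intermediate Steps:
l(a) = 21 (l(a) = -7*(-3) = 21)
G(v) = -√34/2 (G(v) = -√(13 + 21)/2 = -√34/2)
M(I, u) = -1 (M(I, u) = (⅓)*(-3) = -1)
p = 1 - √34/2 (p = -√34/2 - 1*(-1) = -√34/2 + 1 = 1 - √34/2 ≈ -1.9155)
(50 + g(27, 44)) + p = (50 + 44) + (1 - √34/2) = 94 + (1 - √34/2) = 95 - √34/2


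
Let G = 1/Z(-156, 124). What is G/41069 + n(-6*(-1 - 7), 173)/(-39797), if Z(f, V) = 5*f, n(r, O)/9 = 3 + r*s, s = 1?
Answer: -864915481/74991172620 ≈ -0.011534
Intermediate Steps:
n(r, O) = 27 + 9*r (n(r, O) = 9*(3 + r*1) = 9*(3 + r) = 27 + 9*r)
G = -1/780 (G = 1/(5*(-156)) = 1/(-780) = -1/780 ≈ -0.0012821)
G/41069 + n(-6*(-1 - 7), 173)/(-39797) = -1/780/41069 + (27 + 9*(-6*(-1 - 7)))/(-39797) = -1/780*1/41069 + (27 + 9*(-6*(-8)))*(-1/39797) = -1/32033820 + (27 + 9*48)*(-1/39797) = -1/32033820 + (27 + 432)*(-1/39797) = -1/32033820 + 459*(-1/39797) = -1/32033820 - 27/2341 = -864915481/74991172620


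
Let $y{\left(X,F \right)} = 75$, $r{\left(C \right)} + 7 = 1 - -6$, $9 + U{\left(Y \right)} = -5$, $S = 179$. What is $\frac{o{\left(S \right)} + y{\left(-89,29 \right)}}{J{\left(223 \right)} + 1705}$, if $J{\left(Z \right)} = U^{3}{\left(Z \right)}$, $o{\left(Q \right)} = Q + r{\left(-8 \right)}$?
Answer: $- \frac{254}{1039} \approx -0.24447$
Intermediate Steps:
$U{\left(Y \right)} = -14$ ($U{\left(Y \right)} = -9 - 5 = -14$)
$r{\left(C \right)} = 0$ ($r{\left(C \right)} = -7 + \left(1 - -6\right) = -7 + \left(1 + 6\right) = -7 + 7 = 0$)
$o{\left(Q \right)} = Q$ ($o{\left(Q \right)} = Q + 0 = Q$)
$J{\left(Z \right)} = -2744$ ($J{\left(Z \right)} = \left(-14\right)^{3} = -2744$)
$\frac{o{\left(S \right)} + y{\left(-89,29 \right)}}{J{\left(223 \right)} + 1705} = \frac{179 + 75}{-2744 + 1705} = \frac{254}{-1039} = 254 \left(- \frac{1}{1039}\right) = - \frac{254}{1039}$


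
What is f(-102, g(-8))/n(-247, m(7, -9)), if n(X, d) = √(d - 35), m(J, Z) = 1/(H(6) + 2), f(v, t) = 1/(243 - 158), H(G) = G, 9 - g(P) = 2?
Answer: -2*I*√62/7905 ≈ -0.0019922*I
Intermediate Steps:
g(P) = 7 (g(P) = 9 - 1*2 = 9 - 2 = 7)
f(v, t) = 1/85
m(J, Z) = ⅛ (m(J, Z) = 1/(6 + 2) = 1/8 = ⅛)
n(X, d) = √(-35 + d)
f(-102, g(-8))/n(-247, m(7, -9)) = 1/(85*(√(-35 + ⅛))) = 1/(85*(√(-279/8))) = 1/(85*((3*I*√62/4))) = (-2*I*√62/93)/85 = -2*I*√62/7905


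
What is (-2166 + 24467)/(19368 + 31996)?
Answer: 22301/51364 ≈ 0.43418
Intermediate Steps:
(-2166 + 24467)/(19368 + 31996) = 22301/51364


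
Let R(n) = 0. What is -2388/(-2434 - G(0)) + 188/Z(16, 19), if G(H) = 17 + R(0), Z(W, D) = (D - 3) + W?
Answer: 44767/6536 ≈ 6.8493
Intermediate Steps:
Z(W, D) = -3 + D + W (Z(W, D) = (-3 + D) + W = -3 + D + W)
G(H) = 17 (G(H) = 17 + 0 = 17)
-2388/(-2434 - G(0)) + 188/Z(16, 19) = -2388/(-2434 - 1*17) + 188/(-3 + 19 + 16) = -2388/(-2434 - 17) + 188/32 = -2388/(-2451) + 188*(1/32) = -2388*(-1/2451) + 47/8 = 796/817 + 47/8 = 44767/6536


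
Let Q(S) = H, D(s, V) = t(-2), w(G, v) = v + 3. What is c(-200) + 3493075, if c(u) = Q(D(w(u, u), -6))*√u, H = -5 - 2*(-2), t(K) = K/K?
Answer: 3493075 - 10*I*√2 ≈ 3.4931e+6 - 14.142*I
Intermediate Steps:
t(K) = 1
w(G, v) = 3 + v
D(s, V) = 1
H = -1 (H = -5 + 4 = -1)
Q(S) = -1
c(u) = -√u
c(-200) + 3493075 = -√(-200) + 3493075 = -10*I*√2 + 3493075 = 3493075 - 10*I*√2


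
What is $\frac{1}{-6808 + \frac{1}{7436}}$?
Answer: $- \frac{7436}{50624287} \approx -0.00014689$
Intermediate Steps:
$\frac{1}{-6808 + \frac{1}{7436}} = \frac{1}{- \frac{50624287}{7436}} = - \frac{7436}{50624287}$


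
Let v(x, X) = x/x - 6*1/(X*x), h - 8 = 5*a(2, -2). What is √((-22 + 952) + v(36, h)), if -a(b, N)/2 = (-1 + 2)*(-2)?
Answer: √6569094/84 ≈ 30.512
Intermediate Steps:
a(b, N) = 4 (a(b, N) = -2*(-1 + 2)*(-2) = -2*(-2) = 4)
h = 28 (h = 8 + 5*4 = 8 + 20 = 28)
v(x, X) = 1 - 6/(X*x) (v(x, X) = 1 - 6*1/(X*x) = 1 - 6/(X*x))
√((-22 + 952) + v(36, h)) = √((-22 + 952) + (1 - 6/(28*36))) = √(930 + (1 - 6*1/28*1/36)) = √(930 + (1 - 1/168)) = √(930 + 167/168) = √(156407/168) = √6569094/84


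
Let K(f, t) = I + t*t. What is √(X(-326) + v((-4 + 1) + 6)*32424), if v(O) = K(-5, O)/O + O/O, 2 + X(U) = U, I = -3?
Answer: 4*√6059 ≈ 311.36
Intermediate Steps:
X(U) = -2 + U
K(f, t) = -3 + t² (K(f, t) = -3 + t*t = -3 + t²)
v(O) = 1 + (-3 + O²)/O (v(O) = (-3 + O²)/O + O/O = (-3 + O²)/O + 1 = 1 + (-3 + O²)/O)
√(X(-326) + v((-4 + 1) + 6)*32424) = √((-2 - 326) + (1 + ((-4 + 1) + 6) - 3/((-4 + 1) + 6))*32424) = √(-328 + (1 + (-3 + 6) - 3/(-3 + 6))*32424) = √(-328 + (1 + 3 - 3/3)*32424) = √(-328 + (1 + 3 - 3*⅓)*32424) = √(-328 + (1 + 3 - 1)*32424) = √(-328 + 3*32424) = √(-328 + 97272) = √96944 = 4*√6059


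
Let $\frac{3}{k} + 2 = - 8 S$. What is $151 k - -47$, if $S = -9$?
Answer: $\frac{3743}{70} \approx 53.471$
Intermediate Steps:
$k = \frac{3}{70}$ ($k = \frac{3}{-2 - -72} = \frac{3}{-2 + 72} = \frac{3}{70} \approx 0.042857$)
$151 k - -47 = 151 \cdot \frac{3}{70} - -47 = \frac{453}{70} + \left(-12 + 59\right) = \frac{453}{70} + 47 = \frac{3743}{70}$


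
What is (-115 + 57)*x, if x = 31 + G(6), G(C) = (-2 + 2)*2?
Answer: -1798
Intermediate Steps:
G(C) = 0 (G(C) = 0*2 = 0)
x = 31 (x = 31 + 0 = 31)
(-115 + 57)*x = (-115 + 57)*31 = -58*31 = -1798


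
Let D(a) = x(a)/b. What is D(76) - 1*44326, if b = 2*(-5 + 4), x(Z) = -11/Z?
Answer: -6737541/152 ≈ -44326.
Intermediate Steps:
b = -2 (b = 2*(-1) = -2)
D(a) = 11/(2*a) (D(a) = -11/a/(-2) = -11/a*(-½) = 11/(2*a))
D(76) - 1*44326 = (11/2)/76 - 1*44326 = (11/2)*(1/76) - 44326 = 11/152 - 44326 = -6737541/152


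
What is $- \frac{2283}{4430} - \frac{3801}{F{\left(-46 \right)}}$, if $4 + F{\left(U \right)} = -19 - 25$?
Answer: $\frac{2788141}{35440} \approx 78.672$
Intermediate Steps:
$F{\left(U \right)} = -48$ ($F{\left(U \right)} = -4 - 44 = -48$)
$- \frac{2283}{4430} - \frac{3801}{F{\left(-46 \right)}} = - \frac{2283}{4430} - \frac{3801}{-48} = \left(-2283\right) \frac{1}{4430} - - \frac{1267}{16} = - \frac{2283}{4430} + \frac{1267}{16} = \frac{2788141}{35440}$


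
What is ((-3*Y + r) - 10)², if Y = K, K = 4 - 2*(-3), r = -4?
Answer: 1936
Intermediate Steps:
K = 10 (K = 4 + 6 = 10)
Y = 10
((-3*Y + r) - 10)² = ((-3*10 - 4) - 10)² = ((-30 - 4) - 10)² = (-34 - 10)² = (-44)² = 1936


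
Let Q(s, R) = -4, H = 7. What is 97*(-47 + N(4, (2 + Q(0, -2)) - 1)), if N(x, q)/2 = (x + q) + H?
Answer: -3007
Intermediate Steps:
N(x, q) = 14 + 2*q + 2*x (N(x, q) = 2*((x + q) + 7) = 2*((q + x) + 7) = 2*(7 + q + x) = 14 + 2*q + 2*x)
97*(-47 + N(4, (2 + Q(0, -2)) - 1)) = 97*(-47 + (14 + 2*((2 - 4) - 1) + 2*4)) = 97*(-47 + (14 + 2*(-2 - 1) + 8)) = 97*(-47 + (14 + 2*(-3) + 8)) = 97*(-47 + (14 - 6 + 8)) = 97*(-47 + 16) = 97*(-31) = -3007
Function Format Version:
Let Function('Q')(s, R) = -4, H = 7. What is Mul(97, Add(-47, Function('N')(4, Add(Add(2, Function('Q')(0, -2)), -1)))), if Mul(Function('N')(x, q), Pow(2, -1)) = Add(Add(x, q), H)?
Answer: -3007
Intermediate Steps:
Function('N')(x, q) = Add(14, Mul(2, q), Mul(2, x)) (Function('N')(x, q) = Mul(2, Add(Add(x, q), 7)) = Mul(2, Add(Add(q, x), 7)) = Mul(2, Add(7, q, x)) = Add(14, Mul(2, q), Mul(2, x)))
Mul(97, Add(-47, Function('N')(4, Add(Add(2, Function('Q')(0, -2)), -1)))) = Mul(97, Add(-47, Add(14, Mul(2, Add(Add(2, -4), -1)), Mul(2, 4)))) = Mul(97, Add(-47, Add(14, Mul(2, Add(-2, -1)), 8))) = Mul(97, Add(-47, Add(14, Mul(2, -3), 8))) = Mul(97, Add(-47, Add(14, -6, 8))) = Mul(97, Add(-47, 16)) = Mul(97, -31) = -3007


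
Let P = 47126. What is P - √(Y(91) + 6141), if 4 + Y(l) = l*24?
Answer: 47126 - √8321 ≈ 47035.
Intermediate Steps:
Y(l) = -4 + 24*l (Y(l) = -4 + l*24 = -4 + 24*l)
P - √(Y(91) + 6141) = 47126 - √((-4 + 24*91) + 6141) = 47126 - √((-4 + 2184) + 6141) = 47126 - √(2180 + 6141) = 47126 - √8321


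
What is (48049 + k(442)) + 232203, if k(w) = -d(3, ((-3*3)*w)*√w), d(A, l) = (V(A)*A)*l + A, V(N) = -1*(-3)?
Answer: 280249 + 35802*√442 ≈ 1.0329e+6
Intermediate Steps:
V(N) = 3
d(A, l) = A + 3*A*l (d(A, l) = (3*A)*l + A = 3*A*l + A = A + 3*A*l)
k(w) = -3 + 81*w^(3/2) (k(w) = -3*(1 + 3*(((-3*3)*w)*√w)) = -3*(1 + 3*((-9*w)*√w)) = -3*(1 + 3*(-9*w^(3/2))) = -3*(1 - 27*w^(3/2)) = -(3 - 81*w^(3/2)) = -3 + 81*w^(3/2))
(48049 + k(442)) + 232203 = (48049 + (-3 + 81*442^(3/2))) + 232203 = (48049 + (-3 + 81*(442*√442))) + 232203 = (48049 + (-3 + 35802*√442)) + 232203 = (48046 + 35802*√442) + 232203 = 280249 + 35802*√442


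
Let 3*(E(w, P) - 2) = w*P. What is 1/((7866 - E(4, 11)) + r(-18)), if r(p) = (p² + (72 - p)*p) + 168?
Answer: 3/20164 ≈ 0.00014878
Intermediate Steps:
E(w, P) = 2 + P*w/3 (E(w, P) = 2 + (w*P)/3 = 2 + (P*w)/3 = 2 + P*w/3)
r(p) = 168 + p² + p*(72 - p) (r(p) = (p² + p*(72 - p)) + 168 = 168 + p² + p*(72 - p))
1/((7866 - E(4, 11)) + r(-18)) = 1/((7866 - (2 + (⅓)*11*4)) + (168 + 72*(-18))) = 1/((7866 - (2 + 44/3)) + (168 - 1296)) = 1/((7866 - 1*50/3) - 1128) = 1/((7866 - 50/3) - 1128) = 1/(23548/3 - 1128) = 1/(20164/3) = 3/20164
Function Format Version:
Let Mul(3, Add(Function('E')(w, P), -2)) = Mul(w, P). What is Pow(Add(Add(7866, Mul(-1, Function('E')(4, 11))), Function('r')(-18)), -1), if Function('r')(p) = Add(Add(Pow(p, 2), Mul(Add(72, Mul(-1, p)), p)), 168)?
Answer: Rational(3, 20164) ≈ 0.00014878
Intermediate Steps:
Function('E')(w, P) = Add(2, Mul(Rational(1, 3), P, w)) (Function('E')(w, P) = Add(2, Mul(Rational(1, 3), Mul(w, P))) = Add(2, Mul(Rational(1, 3), Mul(P, w))) = Add(2, Mul(Rational(1, 3), P, w)))
Function('r')(p) = Add(168, Pow(p, 2), Mul(p, Add(72, Mul(-1, p)))) (Function('r')(p) = Add(Add(Pow(p, 2), Mul(p, Add(72, Mul(-1, p)))), 168) = Add(168, Pow(p, 2), Mul(p, Add(72, Mul(-1, p)))))
Pow(Add(Add(7866, Mul(-1, Function('E')(4, 11))), Function('r')(-18)), -1) = Pow(Add(Add(7866, Mul(-1, Add(2, Mul(Rational(1, 3), 11, 4)))), Add(168, Mul(72, -18))), -1) = Pow(Add(Add(7866, Mul(-1, Add(2, Rational(44, 3)))), Add(168, -1296)), -1) = Pow(Add(Add(7866, Mul(-1, Rational(50, 3))), -1128), -1) = Pow(Add(Add(7866, Rational(-50, 3)), -1128), -1) = Pow(Add(Rational(23548, 3), -1128), -1) = Pow(Rational(20164, 3), -1) = Rational(3, 20164)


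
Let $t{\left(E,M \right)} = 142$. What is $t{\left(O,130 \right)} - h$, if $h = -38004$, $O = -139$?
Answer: $38146$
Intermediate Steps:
$t{\left(O,130 \right)} - h = 142 - -38004 = 142 + 38004 = 38146$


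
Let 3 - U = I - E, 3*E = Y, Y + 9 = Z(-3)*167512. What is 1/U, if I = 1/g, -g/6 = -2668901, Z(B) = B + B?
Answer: -16013406/5364875331745 ≈ -2.9849e-6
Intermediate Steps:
Z(B) = 2*B
g = 16013406 (g = -6*(-2668901) = 16013406)
Y = -1005081 (Y = -9 + (2*(-3))*167512 = -9 - 6*167512 = -9 - 1005072 = -1005081)
E = -335027 (E = (1/3)*(-1005081) = -335027)
I = 1/16013406 ≈ 6.2448e-8
U = -5364875331745/16013406 (U = 3 - (1/16013406 - 1*(-335027)) = 3 - (1/16013406 + 335027) = 3 - 1*5364923371963/16013406 = 3 - 5364923371963/16013406 = -5364875331745/16013406 ≈ -3.3502e+5)
1/U = 1/(-5364875331745/16013406) = -16013406/5364875331745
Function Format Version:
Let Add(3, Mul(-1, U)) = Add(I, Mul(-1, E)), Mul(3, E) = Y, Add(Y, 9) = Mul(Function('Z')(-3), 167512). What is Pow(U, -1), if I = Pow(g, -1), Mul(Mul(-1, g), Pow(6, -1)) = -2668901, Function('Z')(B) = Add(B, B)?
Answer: Rational(-16013406, 5364875331745) ≈ -2.9849e-6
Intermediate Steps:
Function('Z')(B) = Mul(2, B)
g = 16013406 (g = Mul(-6, -2668901) = 16013406)
Y = -1005081 (Y = Add(-9, Mul(Mul(2, -3), 167512)) = Add(-9, Mul(-6, 167512)) = Add(-9, -1005072) = -1005081)
E = -335027 (E = Mul(Rational(1, 3), -1005081) = -335027)
I = Rational(1, 16013406) (I = Pow(16013406, -1) = Rational(1, 16013406) ≈ 6.2448e-8)
U = Rational(-5364875331745, 16013406) (U = Add(3, Mul(-1, Add(Rational(1, 16013406), Mul(-1, -335027)))) = Add(3, Mul(-1, Add(Rational(1, 16013406), 335027))) = Add(3, Mul(-1, Rational(5364923371963, 16013406))) = Add(3, Rational(-5364923371963, 16013406)) = Rational(-5364875331745, 16013406) ≈ -3.3502e+5)
Pow(U, -1) = Pow(Rational(-5364875331745, 16013406), -1) = Rational(-16013406, 5364875331745)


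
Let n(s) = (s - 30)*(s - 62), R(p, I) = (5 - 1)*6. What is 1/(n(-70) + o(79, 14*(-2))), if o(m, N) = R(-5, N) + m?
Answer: 1/13303 ≈ 7.5171e-5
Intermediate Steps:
R(p, I) = 24 (R(p, I) = 4*6 = 24)
n(s) = (-62 + s)*(-30 + s) (n(s) = (-30 + s)*(-62 + s) = (-62 + s)*(-30 + s))
o(m, N) = 24 + m
1/(n(-70) + o(79, 14*(-2))) = 1/((1860 + (-70)² - 92*(-70)) + (24 + 79)) = 1/((1860 + 4900 + 6440) + 103) = 1/(13200 + 103) = 1/13303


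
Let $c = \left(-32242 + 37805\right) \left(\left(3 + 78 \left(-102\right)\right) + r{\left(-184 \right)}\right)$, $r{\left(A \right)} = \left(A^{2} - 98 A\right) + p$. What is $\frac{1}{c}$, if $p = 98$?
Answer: $\frac{1}{244955579} \approx 4.0824 \cdot 10^{-9}$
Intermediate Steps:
$r{\left(A \right)} = 98 + A^{2} - 98 A$ ($r{\left(A \right)} = \left(A^{2} - 98 A\right) + 98 = 98 + A^{2} - 98 A$)
$c = 244955579$ ($c = \left(-32242 + 37805\right) \left(\left(3 + 78 \left(-102\right)\right) + \left(98 + \left(-184\right)^{2} - -18032\right)\right) = 5563 \left(\left(3 - 7956\right) + \left(98 + 33856 + 18032\right)\right) = 5563 \left(-7953 + 51986\right) = 5563 \cdot 44033 = 244955579$)
$\frac{1}{c} = \frac{1}{244955579}$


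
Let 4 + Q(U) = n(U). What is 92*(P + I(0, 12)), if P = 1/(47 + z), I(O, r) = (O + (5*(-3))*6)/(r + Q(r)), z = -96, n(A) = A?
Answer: -20378/49 ≈ -415.88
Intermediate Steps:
Q(U) = -4 + U
I(O, r) = (-90 + O)/(-4 + 2*r) (I(O, r) = (O + (5*(-3))*6)/(r + (-4 + r)) = (O - 15*6)/(-4 + 2*r) = (O - 90)/(-4 + 2*r) = (-90 + O)/(-4 + 2*r))
P = -1/49 (P = 1/(47 - 96) = 1/(-49) = -1/49 ≈ -0.020408)
92*(P + I(0, 12)) = 92*(-1/49 + (-90 + 0)/(2*(-2 + 12))) = 92*(-1/49 + (1/2)*(-90)/10) = 92*(-1/49 + (1/2)*(1/10)*(-90)) = 92*(-1/49 - 9/2) = 92*(-443/98) = -20378/49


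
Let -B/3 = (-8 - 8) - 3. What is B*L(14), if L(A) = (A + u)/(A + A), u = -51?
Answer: -2109/28 ≈ -75.321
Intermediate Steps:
B = 57 (B = -3*((-8 - 8) - 3) = -3*(-16 - 3) = -3*(-19) = 57)
L(A) = (-51 + A)/(2*A) (L(A) = (A - 51)/(A + A) = (-51 + A)/((2*A)) = (-51 + A)*(1/(2*A)) = (-51 + A)/(2*A))
B*L(14) = 57*((½)*(-51 + 14)/14) = 57*((½)*(1/14)*(-37)) = 57*(-37/28) = -2109/28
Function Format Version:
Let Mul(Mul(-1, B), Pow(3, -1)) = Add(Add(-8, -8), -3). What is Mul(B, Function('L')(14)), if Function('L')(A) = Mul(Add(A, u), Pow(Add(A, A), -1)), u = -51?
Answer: Rational(-2109, 28) ≈ -75.321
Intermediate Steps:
B = 57 (B = Mul(-3, Add(Add(-8, -8), -3)) = Mul(-3, Add(-16, -3)) = Mul(-3, -19) = 57)
Function('L')(A) = Mul(Rational(1, 2), Pow(A, -1), Add(-51, A)) (Function('L')(A) = Mul(Add(A, -51), Pow(Add(A, A), -1)) = Mul(Add(-51, A), Pow(Mul(2, A), -1)) = Mul(Add(-51, A), Mul(Rational(1, 2), Pow(A, -1))) = Mul(Rational(1, 2), Pow(A, -1), Add(-51, A)))
Mul(B, Function('L')(14)) = Mul(57, Mul(Rational(1, 2), Pow(14, -1), Add(-51, 14))) = Mul(57, Mul(Rational(1, 2), Rational(1, 14), -37)) = Mul(57, Rational(-37, 28)) = Rational(-2109, 28)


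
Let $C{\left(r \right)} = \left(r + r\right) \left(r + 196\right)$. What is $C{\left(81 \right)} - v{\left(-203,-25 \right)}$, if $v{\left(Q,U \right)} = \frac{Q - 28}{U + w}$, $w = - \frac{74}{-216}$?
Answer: $\frac{119474514}{2663} \approx 44865.0$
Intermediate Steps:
$w = \frac{37}{108}$ ($w = \left(-74\right) \left(- \frac{1}{216}\right) = \frac{37}{108} \approx 0.34259$)
$v{\left(Q,U \right)} = \frac{-28 + Q}{\frac{37}{108} + U}$ ($v{\left(Q,U \right)} = \frac{Q - 28}{U + \frac{37}{108}} = \frac{-28 + Q}{\frac{37}{108} + U}$)
$C{\left(r \right)} = 2 r \left(196 + r\right)$
$C{\left(81 \right)} - v{\left(-203,-25 \right)} = 2 \cdot 81 \left(196 + 81\right) - \frac{108 \left(-28 - 203\right)}{37 + 108 \left(-25\right)} = 2 \cdot 81 \cdot 277 - 108 \frac{1}{37 - 2700} \left(-231\right) = 44874 - 108 \frac{1}{-2663} \left(-231\right) = 44874 - 108 \left(- \frac{1}{2663}\right) \left(-231\right) = 44874 - \frac{24948}{2663} = \frac{119474514}{2663}$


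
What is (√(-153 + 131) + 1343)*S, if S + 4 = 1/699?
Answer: -3753685/699 - 2795*I*√22/699 ≈ -5370.1 - 18.755*I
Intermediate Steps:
S = -2795/699 (S = -4 + 1/699 = -2795/699 ≈ -3.9986)
(√(-153 + 131) + 1343)*S = (√(-153 + 131) + 1343)*(-2795/699) = (√(-22) + 1343)*(-2795/699) = (I*√22 + 1343)*(-2795/699) = (1343 + I*√22)*(-2795/699) = -3753685/699 - 2795*I*√22/699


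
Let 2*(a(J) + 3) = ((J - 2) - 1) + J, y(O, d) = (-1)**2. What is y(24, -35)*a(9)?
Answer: 9/2 ≈ 4.5000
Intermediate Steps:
y(O, d) = 1
a(J) = -9/2 + J (a(J) = -3 + (((J - 2) - 1) + J)/2 = -3 + (((-2 + J) - 1) + J)/2 = -3 + ((-3 + J) + J)/2 = -3 + (-3 + 2*J)/2 = -3 + (-3/2 + J) = -9/2 + J)
y(24, -35)*a(9) = 1*(-9/2 + 9) = 1*(9/2) = 9/2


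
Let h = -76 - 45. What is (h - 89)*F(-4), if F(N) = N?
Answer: 840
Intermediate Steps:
h = -121
(h - 89)*F(-4) = (-121 - 89)*(-4) = -210*(-4) = 840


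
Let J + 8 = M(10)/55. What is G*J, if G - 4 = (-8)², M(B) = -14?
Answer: -30872/55 ≈ -561.31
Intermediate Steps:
G = 68 (G = 4 + (-8)² = 4 + 64 = 68)
J = -454/55 (J = -8 - 14/55 = -454/55 ≈ -8.2545)
G*J = 68*(-454/55) = -30872/55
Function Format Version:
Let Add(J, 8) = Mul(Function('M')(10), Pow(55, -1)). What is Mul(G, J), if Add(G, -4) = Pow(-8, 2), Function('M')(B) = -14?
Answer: Rational(-30872, 55) ≈ -561.31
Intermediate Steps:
G = 68 (G = Add(4, Pow(-8, 2)) = Add(4, 64) = 68)
J = Rational(-454, 55) (J = Add(-8, Mul(-14, Pow(55, -1))) = Add(-8, Mul(-14, Rational(1, 55))) = Add(-8, Rational(-14, 55)) = Rational(-454, 55) ≈ -8.2545)
Mul(G, J) = Mul(68, Rational(-454, 55)) = Rational(-30872, 55)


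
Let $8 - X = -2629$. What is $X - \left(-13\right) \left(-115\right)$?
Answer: $1142$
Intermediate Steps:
$X = 2637$ ($X = 8 - -2629 = 8 + 2629 = 2637$)
$X - \left(-13\right) \left(-115\right) = 2637 - \left(-13\right) \left(-115\right) = 2637 - 1495 = 1142$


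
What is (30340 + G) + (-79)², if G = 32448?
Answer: 69029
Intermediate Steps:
(30340 + G) + (-79)² = (30340 + 32448) + (-79)² = 62788 + 6241 = 69029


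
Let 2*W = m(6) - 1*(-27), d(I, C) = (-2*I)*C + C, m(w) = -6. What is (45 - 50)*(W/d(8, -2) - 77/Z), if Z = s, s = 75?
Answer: 203/60 ≈ 3.3833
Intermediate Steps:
d(I, C) = C - 2*C*I (d(I, C) = -2*C*I + C = C - 2*C*I)
Z = 75
W = 21/2 (W = (-6 - 1*(-27))/2 = (-6 + 27)/2 = (½)*21 = 21/2 ≈ 10.500)
(45 - 50)*(W/d(8, -2) - 77/Z) = (45 - 50)*(21/(2*((-2*(1 - 2*8)))) - 77/75) = -5*(21/(2*((-2*(1 - 16)))) - 77*1/75) = -5*(21/(2*((-2*(-15)))) - 77/75) = -5*((21/2)/30 - 77/75) = -5*((21/2)*(1/30) - 77/75) = -5*(7/20 - 77/75) = -5*(-203/300) = 203/60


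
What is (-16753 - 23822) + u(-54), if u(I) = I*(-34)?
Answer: -38739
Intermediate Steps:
u(I) = -34*I
(-16753 - 23822) + u(-54) = (-16753 - 23822) - 34*(-54) = -40575 + 1836 = -38739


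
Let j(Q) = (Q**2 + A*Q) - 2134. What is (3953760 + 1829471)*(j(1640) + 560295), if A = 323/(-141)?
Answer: 2645276352381211/141 ≈ 1.8761e+13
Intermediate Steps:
A = -323/141 (A = 323*(-1/141) = -323/141 ≈ -2.2908)
j(Q) = -2134 + Q**2 - 323*Q/141 (j(Q) = (Q**2 - 323*Q/141) - 2134 = -2134 + Q**2 - 323*Q/141)
(3953760 + 1829471)*(j(1640) + 560295) = (3953760 + 1829471)*((-2134 + 1640**2 - 323/141*1640) + 560295) = 5783231*((-2134 + 2689600 - 529720/141) + 560295) = 5783231*(378402986/141 + 560295) = 5783231*(457404581/141) = 2645276352381211/141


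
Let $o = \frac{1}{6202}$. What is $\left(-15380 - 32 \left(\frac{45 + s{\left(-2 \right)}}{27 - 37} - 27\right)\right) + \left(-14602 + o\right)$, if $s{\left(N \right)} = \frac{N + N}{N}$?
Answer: $- \frac{898285271}{31010} \approx -28968.0$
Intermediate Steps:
$s{\left(N \right)} = 2$ ($s{\left(N \right)} = \frac{2 N}{N} = 2$)
$o = \frac{1}{6202} \approx 0.00016124$
$\left(-15380 - 32 \left(\frac{45 + s{\left(-2 \right)}}{27 - 37} - 27\right)\right) + \left(-14602 + o\right) = \left(-15380 - 32 \left(\frac{45 + 2}{27 - 37} - 27\right)\right) + \left(-14602 + \frac{1}{6202}\right) = \left(-15380 - 32 \left(\frac{47}{-10} - 27\right)\right) - \frac{90561603}{6202} = \left(-15380 - 32 \left(47 \left(- \frac{1}{10}\right) - 27\right)\right) - \frac{90561603}{6202} = \left(-15380 - 32 \left(- \frac{47}{10} - 27\right)\right) - \frac{90561603}{6202} = \left(-15380 - - \frac{5072}{5}\right) - \frac{90561603}{6202} = \left(-15380 + \frac{5072}{5}\right) - \frac{90561603}{6202} = - \frac{71828}{5} - \frac{90561603}{6202} = - \frac{898285271}{31010}$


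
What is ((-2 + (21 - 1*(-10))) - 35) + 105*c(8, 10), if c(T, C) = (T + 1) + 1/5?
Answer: 960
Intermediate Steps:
c(T, C) = 6/5 + T (c(T, C) = (1 + T) + 1*(1/5) = (1 + T) + 1/5 = 6/5 + T)
((-2 + (21 - 1*(-10))) - 35) + 105*c(8, 10) = ((-2 + (21 - 1*(-10))) - 35) + 105*(6/5 + 8) = ((-2 + (21 + 10)) - 35) + 105*(46/5) = ((-2 + 31) - 35) + 966 = (29 - 35) + 966 = -6 + 966 = 960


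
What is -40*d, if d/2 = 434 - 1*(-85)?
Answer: -41520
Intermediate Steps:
d = 1038 (d = 2*(434 - 1*(-85)) = 2*(434 + 85) = 2*519 = 1038)
-40*d = -40*1038 = -41520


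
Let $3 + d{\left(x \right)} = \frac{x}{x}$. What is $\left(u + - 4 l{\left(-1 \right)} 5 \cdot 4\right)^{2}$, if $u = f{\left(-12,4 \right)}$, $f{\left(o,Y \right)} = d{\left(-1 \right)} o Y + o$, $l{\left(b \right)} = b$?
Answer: $26896$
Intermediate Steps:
$d{\left(x \right)} = -2$ ($d{\left(x \right)} = -3 + \frac{x}{x} = -3 + 1 = -2$)
$f{\left(o,Y \right)} = o - 2 Y o$ ($f{\left(o,Y \right)} = - 2 o Y + o = - 2 Y o + o = o - 2 Y o$)
$u = 84$ ($u = - 12 \left(1 - 8\right) = \left(-12\right) \left(-7\right) = 84$)
$\left(u + - 4 l{\left(-1 \right)} 5 \cdot 4\right)^{2} = \left(84 + \left(-4\right) \left(-1\right) 5 \cdot 4\right)^{2} = \left(84 + 4 \cdot 5 \cdot 4\right)^{2} = \left(84 + 20 \cdot 4\right)^{2} = \left(84 + 80\right)^{2} = 164^{2} = 26896$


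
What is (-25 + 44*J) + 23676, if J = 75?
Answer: 26951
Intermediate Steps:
(-25 + 44*J) + 23676 = (-25 + 44*75) + 23676 = (-25 + 3300) + 23676 = 3275 + 23676 = 26951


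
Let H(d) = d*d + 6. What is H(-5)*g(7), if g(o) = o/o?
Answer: 31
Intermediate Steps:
g(o) = 1
H(d) = 6 + d² (H(d) = d² + 6 = 6 + d²)
H(-5)*g(7) = (6 + (-5)²)*1 = (6 + 25)*1 = 31*1 = 31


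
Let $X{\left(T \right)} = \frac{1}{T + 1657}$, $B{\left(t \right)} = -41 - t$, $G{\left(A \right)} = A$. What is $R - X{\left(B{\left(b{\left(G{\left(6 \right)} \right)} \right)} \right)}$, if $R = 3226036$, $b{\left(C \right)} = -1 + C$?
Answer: $\frac{5197143995}{1611} \approx 3.226 \cdot 10^{6}$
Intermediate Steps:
$X{\left(T \right)} = \frac{1}{1657 + T}$
$R - X{\left(B{\left(b{\left(G{\left(6 \right)} \right)} \right)} \right)} = 3226036 - \frac{1}{1657 - 46} = 3226036 - \frac{1}{1611} = \frac{5197143995}{1611}$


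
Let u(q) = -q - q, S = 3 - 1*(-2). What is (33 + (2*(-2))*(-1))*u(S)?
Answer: -370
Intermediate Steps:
S = 5 (S = 3 + 2 = 5)
u(q) = -2*q
(33 + (2*(-2))*(-1))*u(S) = (33 + (2*(-2))*(-1))*(-2*5) = (33 - 4*(-1))*(-10) = (33 + 4)*(-10) = 37*(-10) = -370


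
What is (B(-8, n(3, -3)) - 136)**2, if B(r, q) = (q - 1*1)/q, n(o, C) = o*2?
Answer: 657721/36 ≈ 18270.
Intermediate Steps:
n(o, C) = 2*o
B(r, q) = (-1 + q)/q (B(r, q) = (q - 1)/q = (-1 + q)/q)
(B(-8, n(3, -3)) - 136)**2 = ((-1 + 2*3)/((2*3)) - 136)**2 = ((-1 + 6)/6 - 136)**2 = ((1/6)*5 - 136)**2 = (5/6 - 136)**2 = (-811/6)**2 = 657721/36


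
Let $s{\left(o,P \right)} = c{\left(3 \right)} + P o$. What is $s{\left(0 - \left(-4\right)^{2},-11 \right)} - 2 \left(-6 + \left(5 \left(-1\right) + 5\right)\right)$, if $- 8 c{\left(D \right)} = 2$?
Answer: $\frac{751}{4} \approx 187.75$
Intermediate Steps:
$c{\left(D \right)} = - \frac{1}{4}$ ($c{\left(D \right)} = \left(- \frac{1}{8}\right) 2 = - \frac{1}{4}$)
$s{\left(o,P \right)} = - \frac{1}{4} + P o$
$s{\left(0 - \left(-4\right)^{2},-11 \right)} - 2 \left(-6 + \left(5 \left(-1\right) + 5\right)\right) = \left(- \frac{1}{4} - 11 \left(0 - \left(-4\right)^{2}\right)\right) - 2 \left(-6 + \left(5 \left(-1\right) + 5\right)\right) = \left(- \frac{1}{4} - 11 \left(0 - 16\right)\right) - 2 \left(-6 + \left(-5 + 5\right)\right) = \left(- \frac{1}{4} - 11 \left(0 - 16\right)\right) - 2 \left(-6 + 0\right) = \left(- \frac{1}{4} - -176\right) - -12 = \left(- \frac{1}{4} + 176\right) + 12 = \frac{703}{4} + 12 = \frac{751}{4}$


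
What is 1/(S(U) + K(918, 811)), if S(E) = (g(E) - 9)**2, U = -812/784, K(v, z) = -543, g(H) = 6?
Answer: -1/534 ≈ -0.0018727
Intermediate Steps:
U = -29/28 (U = -812*1/784 = -29/28 ≈ -1.0357)
S(E) = 9 (S(E) = (6 - 9)**2 = (-3)**2 = 9)
1/(S(U) + K(918, 811)) = 1/(9 - 543) = 1/(-534) = -1/534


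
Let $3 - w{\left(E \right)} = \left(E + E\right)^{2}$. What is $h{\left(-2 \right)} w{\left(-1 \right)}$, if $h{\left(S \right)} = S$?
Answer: $2$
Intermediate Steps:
$w{\left(E \right)} = 3 - 4 E^{2}$ ($w{\left(E \right)} = 3 - \left(E + E\right)^{2} = 3 - \left(2 E\right)^{2} = 3 - 4 E^{2}$)
$h{\left(-2 \right)} w{\left(-1 \right)} = - 2 \left(3 - 4 \left(-1\right)^{2}\right) = - 2 \left(3 - 4\right) = \left(-2\right) \left(-1\right) = 2$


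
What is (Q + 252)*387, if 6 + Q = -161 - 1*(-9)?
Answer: 36378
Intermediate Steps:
Q = -158 (Q = -6 + (-161 - 1*(-9)) = -6 + (-161 + 9) = -6 - 152 = -158)
(Q + 252)*387 = (-158 + 252)*387 = 94*387 = 36378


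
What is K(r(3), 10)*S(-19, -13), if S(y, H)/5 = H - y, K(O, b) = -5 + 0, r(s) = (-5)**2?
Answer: -150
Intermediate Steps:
r(s) = 25
K(O, b) = -5
S(y, H) = -5*y + 5*H (S(y, H) = 5*(H - y) = -5*y + 5*H)
K(r(3), 10)*S(-19, -13) = -5*(-5*(-19) + 5*(-13)) = -5*(95 - 65) = -5*30 = -150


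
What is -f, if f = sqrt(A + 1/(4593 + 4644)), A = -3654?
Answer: -I*sqrt(311767196289)/9237 ≈ -60.448*I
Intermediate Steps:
f = I*sqrt(311767196289)/9237 (f = sqrt(-3654 + 1/(4593 + 4644)) = sqrt(-3654 + 1/9237) = sqrt(-33751997/9237) = I*sqrt(311767196289)/9237 ≈ 60.448*I)
-f = -I*sqrt(311767196289)/9237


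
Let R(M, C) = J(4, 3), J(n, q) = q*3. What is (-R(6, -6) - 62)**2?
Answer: 5041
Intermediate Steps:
J(n, q) = 3*q
R(M, C) = 9 (R(M, C) = 3*3 = 9)
(-R(6, -6) - 62)**2 = (-1*9 - 62)**2 = (-9 - 62)**2 = (-71)**2 = 5041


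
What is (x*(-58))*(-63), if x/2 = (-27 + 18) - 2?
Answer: -80388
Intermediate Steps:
x = -22 (x = 2*((-27 + 18) - 2) = 2*(-9 - 2) = 2*(-11) = -22)
(x*(-58))*(-63) = -22*(-58)*(-63) = 1276*(-63) = -80388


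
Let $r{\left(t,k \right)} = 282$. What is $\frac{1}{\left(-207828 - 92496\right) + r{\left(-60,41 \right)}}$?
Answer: $- \frac{1}{300042} \approx -3.3329 \cdot 10^{-6}$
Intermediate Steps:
$\frac{1}{\left(-207828 - 92496\right) + r{\left(-60,41 \right)}} = \frac{1}{\left(-207828 - 92496\right) + 282} = \frac{1}{-300324 + 282} = \frac{1}{-300042} = - \frac{1}{300042}$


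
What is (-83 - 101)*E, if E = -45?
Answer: 8280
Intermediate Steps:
(-83 - 101)*E = (-83 - 101)*(-45) = -184*(-45) = 8280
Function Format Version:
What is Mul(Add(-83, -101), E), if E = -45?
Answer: 8280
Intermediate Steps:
Mul(Add(-83, -101), E) = Mul(Add(-83, -101), -45) = Mul(-184, -45) = 8280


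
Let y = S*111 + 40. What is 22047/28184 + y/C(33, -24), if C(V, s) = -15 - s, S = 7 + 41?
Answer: 151490135/253656 ≈ 597.23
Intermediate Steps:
S = 48
y = 5368 (y = 48*111 + 40 = 5328 + 40 = 5368)
22047/28184 + y/C(33, -24) = 22047/28184 + 5368/(-15 - 1*(-24)) = 22047*(1/28184) + 5368/(-15 + 24) = 22047/28184 + 5368/9 = 151490135/253656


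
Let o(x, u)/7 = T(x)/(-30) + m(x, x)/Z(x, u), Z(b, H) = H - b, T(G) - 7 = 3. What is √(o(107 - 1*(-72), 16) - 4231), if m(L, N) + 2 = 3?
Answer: I*√1012289169/489 ≈ 65.064*I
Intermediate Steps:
m(L, N) = 1 (m(L, N) = -2 + 3 = 1)
T(G) = 10 (T(G) = 7 + 3 = 10)
o(x, u) = -7/3 + 7/(u - x) (o(x, u) = 7*(10/(-30) + 1/(u - x)) = 7*(10*(-1/30) + 1/(u - x)) = 7*(-⅓ + 1/(u - x)) = -7/3 + 7/(u - x))
√(o(107 - 1*(-72), 16) - 4231) = √((-7/3 + 7/(16 - (107 - 1*(-72)))) - 4231) = √((-7/3 + 7/(16 - (107 + 72))) - 4231) = √((-7/3 + 7/(16 - 1*179)) - 4231) = √((-7/3 + 7/(16 - 179)) - 4231) = √((-7/3 + 7/(-163)) - 4231) = √((-7/3 + 7*(-1/163)) - 4231) = √((-7/3 - 7/163) - 4231) = √(-1162/489 - 4231) = √(-2070121/489) = I*√1012289169/489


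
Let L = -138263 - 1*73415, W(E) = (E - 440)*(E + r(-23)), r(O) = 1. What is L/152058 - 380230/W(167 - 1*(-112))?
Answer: 2413728455/342738732 ≈ 7.0425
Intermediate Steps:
W(E) = (1 + E)*(-440 + E) (W(E) = (E - 440)*(E + 1) = (-440 + E)*(1 + E) = (1 + E)*(-440 + E))
L = -211678 (L = -138263 - 73415 = -211678)
L/152058 - 380230/W(167 - 1*(-112)) = -211678/152058 - 380230/(-440 + (167 - 1*(-112))² - 439*(167 - 1*(-112))) = -211678*1/152058 - 380230/(-440 + (167 + 112)² - 439*(167 + 112)) = -105839/76029 - 380230/(-440 + 279² - 439*279) = -105839/76029 - 380230/(-440 + 77841 - 122481) = -105839/76029 - 380230/(-45080) = -105839/76029 - 380230*(-1/45080) = -105839/76029 + 38023/4508 = 2413728455/342738732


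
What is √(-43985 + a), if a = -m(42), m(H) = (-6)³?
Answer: I*√43769 ≈ 209.21*I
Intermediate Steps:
m(H) = -216
a = 216 (a = -1*(-216) = 216)
√(-43985 + a) = √(-43985 + 216) = √(-43769) = I*√43769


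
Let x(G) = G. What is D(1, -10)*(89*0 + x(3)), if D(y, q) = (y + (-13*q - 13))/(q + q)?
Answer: -177/10 ≈ -17.700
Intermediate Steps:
D(y, q) = (-13 + y - 13*q)/(2*q) (D(y, q) = (y + (-13 - 13*q))/((2*q)) = (-13 + y - 13*q)*(1/(2*q)) = (-13 + y - 13*q)/(2*q))
D(1, -10)*(89*0 + x(3)) = ((½)*(-13 + 1 - 13*(-10))/(-10))*(89*0 + 3) = ((½)*(-⅒)*(-13 + 1 + 130))*(0 + 3) = ((½)*(-⅒)*118)*3 = -59/10*3 = -177/10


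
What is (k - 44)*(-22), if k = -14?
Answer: 1276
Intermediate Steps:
(k - 44)*(-22) = (-14 - 44)*(-22) = -58*(-22) = 1276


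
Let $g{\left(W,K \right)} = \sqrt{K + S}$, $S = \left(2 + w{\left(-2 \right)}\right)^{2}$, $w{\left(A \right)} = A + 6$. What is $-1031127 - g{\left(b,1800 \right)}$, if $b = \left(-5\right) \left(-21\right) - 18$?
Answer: $-1031127 - 6 \sqrt{51} \approx -1.0312 \cdot 10^{6}$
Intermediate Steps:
$w{\left(A \right)} = 6 + A$
$S = 36$ ($S = \left(2 + \left(6 - 2\right)\right)^{2} = \left(2 + 4\right)^{2} = 6^{2} = 36$)
$b = 87$ ($b = 105 - 18 = 87$)
$g{\left(W,K \right)} = \sqrt{36 + K}$ ($g{\left(W,K \right)} = \sqrt{K + 36} = \sqrt{36 + K}$)
$-1031127 - g{\left(b,1800 \right)} = -1031127 - \sqrt{36 + 1800} = -1031127 - \sqrt{1836} = -1031127 - 6 \sqrt{51}$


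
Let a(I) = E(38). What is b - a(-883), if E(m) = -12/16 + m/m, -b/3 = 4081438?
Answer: -48977257/4 ≈ -1.2244e+7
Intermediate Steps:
b = -12244314 (b = -3*4081438 = -12244314)
E(m) = ¼ (E(m) = -12*1/16 + 1 = -¾ + 1 = ¼)
a(I) = ¼
b - a(-883) = -12244314 - 1*¼ = -12244314 - ¼ = -48977257/4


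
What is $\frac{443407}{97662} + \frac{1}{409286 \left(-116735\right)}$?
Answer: $\frac{5296275045606202}{1166523788542755} \approx 4.5402$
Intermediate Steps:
$\frac{443407}{97662} + \frac{1}{409286 \left(-116735\right)} = 443407 \cdot \frac{1}{97662} + \frac{1}{409286} \left(- \frac{1}{116735}\right) = \frac{443407}{97662} - \frac{1}{47778001210} = \frac{5296275045606202}{1166523788542755}$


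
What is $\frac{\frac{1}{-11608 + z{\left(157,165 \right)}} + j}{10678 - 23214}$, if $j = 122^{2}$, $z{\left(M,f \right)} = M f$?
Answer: $- \frac{212796549}{179227192} \approx -1.1873$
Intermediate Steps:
$j = 14884$
$\frac{\frac{1}{-11608 + z{\left(157,165 \right)}} + j}{10678 - 23214} = \frac{\frac{1}{-11608 + 157 \cdot 165} + 14884}{10678 - 23214} = \frac{\frac{1}{-11608 + 25905} + 14884}{10678 - 23214} = \frac{\frac{1}{14297} + 14884}{-12536} = \left(\frac{1}{14297} + 14884\right) \left(- \frac{1}{12536}\right) = \frac{212796549}{14297} \left(- \frac{1}{12536}\right) = - \frac{212796549}{179227192}$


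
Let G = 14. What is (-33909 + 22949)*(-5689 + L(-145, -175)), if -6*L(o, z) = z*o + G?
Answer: 108728680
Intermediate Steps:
L(o, z) = -7/3 - o*z/6 (L(o, z) = -(z*o + 14)/6 = -(o*z + 14)/6 = -(14 + o*z)/6 = -7/3 - o*z/6)
(-33909 + 22949)*(-5689 + L(-145, -175)) = (-33909 + 22949)*(-5689 + (-7/3 - ⅙*(-145)*(-175))) = -10960*(-5689 + (-7/3 - 25375/6)) = -10960*(-5689 - 8463/2) = -10960*(-19841/2) = 108728680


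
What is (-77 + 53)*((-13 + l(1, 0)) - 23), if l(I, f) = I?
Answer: 840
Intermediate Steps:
(-77 + 53)*((-13 + l(1, 0)) - 23) = (-77 + 53)*((-13 + 1) - 23) = -24*(-12 - 23) = -24*(-35) = 840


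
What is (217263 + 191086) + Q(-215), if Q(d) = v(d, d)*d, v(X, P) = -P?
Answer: 362124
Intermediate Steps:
Q(d) = -d**2 (Q(d) = (-d)*d = -d**2)
(217263 + 191086) + Q(-215) = (217263 + 191086) - 1*(-215)**2 = 408349 - 1*46225 = 408349 - 46225 = 362124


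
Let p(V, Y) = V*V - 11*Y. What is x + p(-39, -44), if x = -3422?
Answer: -1417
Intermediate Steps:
p(V, Y) = V**2 - 11*Y
x + p(-39, -44) = -3422 + ((-39)**2 - 11*(-44)) = -3422 + (1521 + 484) = -3422 + 2005 = -1417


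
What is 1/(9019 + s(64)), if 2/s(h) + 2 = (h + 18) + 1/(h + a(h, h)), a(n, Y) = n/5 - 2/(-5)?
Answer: 30885/278552587 ≈ 0.00011088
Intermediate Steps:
a(n, Y) = 2/5 + n/5 (a(n, Y) = n*(1/5) - 2*(-1/5) = n/5 + 2/5 = 2/5 + n/5)
s(h) = 2/(16 + h + 1/(2/5 + 6*h/5)) (s(h) = 2/(-2 + ((h + 18) + 1/(h + (2/5 + h/5)))) = 2/(-2 + ((18 + h) + 1/(2/5 + 6*h/5))) = 2/(-2 + (18 + h + 1/(2/5 + 6*h/5))) = 2/(16 + h + 1/(2/5 + 6*h/5)))
1/(9019 + s(64)) = 1/(9019 + 4*(1 + 3*64)/(37 + 6*64**2 + 98*64)) = 1/(9019 + 4*(1 + 192)/(37 + 6*4096 + 6272)) = 1/(9019 + 4*193/(37 + 24576 + 6272)) = 1/(9019 + 4*193/30885) = 1/(9019 + 4*(1/30885)*193) = 1/(9019 + 772/30885) = 1/(278552587/30885) = 30885/278552587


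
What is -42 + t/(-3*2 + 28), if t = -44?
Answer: -44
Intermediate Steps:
-42 + t/(-3*2 + 28) = -42 - 44/(-3*2 + 28) = -42 - 44/(-6 + 28) = -42 - 44/22 = -42 + (1/22)*(-44) = -42 - 2 = -44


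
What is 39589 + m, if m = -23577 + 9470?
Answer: 25482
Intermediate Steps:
m = -14107
39589 + m = 39589 - 14107 = 25482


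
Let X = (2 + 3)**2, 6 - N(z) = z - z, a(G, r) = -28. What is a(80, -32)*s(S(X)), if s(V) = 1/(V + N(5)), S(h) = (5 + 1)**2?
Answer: -2/3 ≈ -0.66667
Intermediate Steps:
N(z) = 6 (N(z) = 6 - (z - z) = 6 - 1*0 = 6 + 0 = 6)
X = 25 (X = 5**2 = 25)
S(h) = 36 (S(h) = 6**2 = 36)
s(V) = 1/(6 + V) (s(V) = 1/(V + 6) = 1/(6 + V))
a(80, -32)*s(S(X)) = -28/(6 + 36) = -28/42 = -28*1/42 = -2/3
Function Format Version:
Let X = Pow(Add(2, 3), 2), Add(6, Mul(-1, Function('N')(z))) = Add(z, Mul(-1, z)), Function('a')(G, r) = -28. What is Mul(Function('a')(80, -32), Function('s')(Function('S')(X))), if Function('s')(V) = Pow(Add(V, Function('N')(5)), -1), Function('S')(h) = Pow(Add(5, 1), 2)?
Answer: Rational(-2, 3) ≈ -0.66667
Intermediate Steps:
Function('N')(z) = 6 (Function('N')(z) = Add(6, Mul(-1, Add(z, Mul(-1, z)))) = Add(6, Mul(-1, 0)) = Add(6, 0) = 6)
X = 25 (X = Pow(5, 2) = 25)
Function('S')(h) = 36 (Function('S')(h) = Pow(6, 2) = 36)
Function('s')(V) = Pow(Add(6, V), -1) (Function('s')(V) = Pow(Add(V, 6), -1) = Pow(Add(6, V), -1))
Mul(Function('a')(80, -32), Function('s')(Function('S')(X))) = Mul(-28, Pow(Add(6, 36), -1)) = Mul(-28, Pow(42, -1)) = Mul(-28, Rational(1, 42)) = Rational(-2, 3)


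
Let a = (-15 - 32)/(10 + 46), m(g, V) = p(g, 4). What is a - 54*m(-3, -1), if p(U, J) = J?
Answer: -12143/56 ≈ -216.84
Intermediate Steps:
m(g, V) = 4
a = -47/56 ≈ -0.83929
a - 54*m(-3, -1) = -47/56 - 54*4 = -47/56 - 216 = -12143/56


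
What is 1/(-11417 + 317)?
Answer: -1/11100 ≈ -9.0090e-5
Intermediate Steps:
1/(-11417 + 317) = 1/(-11100) = -1/11100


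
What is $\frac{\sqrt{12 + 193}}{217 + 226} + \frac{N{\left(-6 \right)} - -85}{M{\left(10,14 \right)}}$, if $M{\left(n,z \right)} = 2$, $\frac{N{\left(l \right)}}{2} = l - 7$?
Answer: $\frac{59}{2} + \frac{\sqrt{205}}{443} \approx 29.532$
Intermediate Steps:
$N{\left(l \right)} = -14 + 2 l$ ($N{\left(l \right)} = 2 \left(l - 7\right) = 2 \left(-7 + l\right) = -14 + 2 l$)
$\frac{\sqrt{12 + 193}}{217 + 226} + \frac{N{\left(-6 \right)} - -85}{M{\left(10,14 \right)}} = \frac{\sqrt{12 + 193}}{217 + 226} + \frac{\left(-14 + 2 \left(-6\right)\right) - -85}{2} = \frac{\sqrt{205}}{443} + \left(\left(-14 - 12\right) + 85\right) \frac{1}{2} = \sqrt{205} \cdot \frac{1}{443} + \left(-26 + 85\right) \frac{1}{2} = \frac{\sqrt{205}}{443} + 59 \cdot \frac{1}{2} = \frac{\sqrt{205}}{443} + \frac{59}{2} = \frac{59}{2} + \frac{\sqrt{205}}{443}$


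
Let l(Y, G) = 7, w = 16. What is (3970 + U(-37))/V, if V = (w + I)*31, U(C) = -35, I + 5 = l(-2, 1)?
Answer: 3935/558 ≈ 7.0520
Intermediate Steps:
I = 2 (I = -5 + 7 = 2)
V = 558 (V = (16 + 2)*31 = 18*31 = 558)
(3970 + U(-37))/V = (3970 - 35)/558 = 3935*(1/558) = 3935/558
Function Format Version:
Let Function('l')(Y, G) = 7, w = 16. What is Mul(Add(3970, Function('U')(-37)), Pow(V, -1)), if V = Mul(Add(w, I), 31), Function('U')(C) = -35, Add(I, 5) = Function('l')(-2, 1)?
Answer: Rational(3935, 558) ≈ 7.0520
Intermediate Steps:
I = 2 (I = Add(-5, 7) = 2)
V = 558 (V = Mul(Add(16, 2), 31) = Mul(18, 31) = 558)
Mul(Add(3970, Function('U')(-37)), Pow(V, -1)) = Mul(Add(3970, -35), Pow(558, -1)) = Mul(3935, Rational(1, 558)) = Rational(3935, 558)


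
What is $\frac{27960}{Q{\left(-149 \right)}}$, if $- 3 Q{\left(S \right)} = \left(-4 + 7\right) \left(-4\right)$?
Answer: $6990$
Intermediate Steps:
$Q{\left(S \right)} = 4$ ($Q{\left(S \right)} = - \frac{\left(-4 + 7\right) \left(-4\right)}{3} = - \frac{3 \left(-4\right)}{3} = \left(- \frac{1}{3}\right) \left(-12\right) = 4$)
$\frac{27960}{Q{\left(-149 \right)}} = \frac{27960}{4} = 27960 \cdot \frac{1}{4} = 6990$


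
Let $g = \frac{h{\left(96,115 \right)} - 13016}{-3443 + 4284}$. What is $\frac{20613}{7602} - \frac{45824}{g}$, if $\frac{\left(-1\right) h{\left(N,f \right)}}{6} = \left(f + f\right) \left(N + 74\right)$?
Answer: $\frac{1552447203}{9804046} \approx 158.35$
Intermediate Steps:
$h{\left(N,f \right)} = - 12 f \left(74 + N\right)$ ($h{\left(N,f \right)} = - 6 \left(f + f\right) \left(N + 74\right) = - 6 \cdot 2 f \left(74 + N\right) = - 12 f \left(74 + N\right)$)
$g = - \frac{247616}{841}$ ($g = \frac{\left(-12\right) 115 \left(74 + 96\right) - 13016}{-3443 + 4284} = \frac{\left(-12\right) 115 \cdot 170 - 13016}{841} = \left(-234600 - 13016\right) \frac{1}{841} = \left(-247616\right) \frac{1}{841} = - \frac{247616}{841} \approx -294.43$)
$\frac{20613}{7602} - \frac{45824}{g} = \frac{20613}{7602} - \frac{45824}{- \frac{247616}{841}} = 20613 \cdot \frac{1}{7602} - - \frac{602156}{3869} = \frac{6871}{2534} + \frac{602156}{3869} = \frac{1552447203}{9804046}$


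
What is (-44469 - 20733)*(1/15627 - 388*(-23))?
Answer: -3030922555166/5209 ≈ -5.8186e+8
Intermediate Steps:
(-44469 - 20733)*(1/15627 - 388*(-23)) = -65202*(1/15627 + 8924) = -65202*139455349/15627 = -3030922555166/5209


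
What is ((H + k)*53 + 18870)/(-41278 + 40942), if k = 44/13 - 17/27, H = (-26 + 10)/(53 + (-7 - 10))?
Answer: -6666353/117936 ≈ -56.525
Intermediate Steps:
H = -4/9 (H = -16/(53 - 17) = -16/36 = -16*1/36 = -4/9 ≈ -0.44444)
k = 967/351 (k = 44*(1/13) - 17*1/27 = 44/13 - 17/27 = 967/351 ≈ 2.7550)
((H + k)*53 + 18870)/(-41278 + 40942) = ((-4/9 + 967/351)*53 + 18870)/(-41278 + 40942) = ((811/351)*53 + 18870)/(-336) = (42983/351 + 18870)*(-1/336) = (6666353/351)*(-1/336) = -6666353/117936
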